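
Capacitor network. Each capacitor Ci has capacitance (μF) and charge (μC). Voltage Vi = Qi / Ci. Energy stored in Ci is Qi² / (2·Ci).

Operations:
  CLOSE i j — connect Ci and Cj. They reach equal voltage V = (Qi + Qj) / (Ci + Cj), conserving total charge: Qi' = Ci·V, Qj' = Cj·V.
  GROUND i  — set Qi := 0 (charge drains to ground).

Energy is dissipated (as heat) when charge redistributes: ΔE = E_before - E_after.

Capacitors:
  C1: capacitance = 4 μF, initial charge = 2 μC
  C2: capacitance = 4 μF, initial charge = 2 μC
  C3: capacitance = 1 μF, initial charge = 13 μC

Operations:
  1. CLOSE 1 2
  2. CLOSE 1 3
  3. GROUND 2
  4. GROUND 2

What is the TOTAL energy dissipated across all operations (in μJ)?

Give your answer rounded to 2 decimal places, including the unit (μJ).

Initial: C1(4μF, Q=2μC, V=0.50V), C2(4μF, Q=2μC, V=0.50V), C3(1μF, Q=13μC, V=13.00V)
Op 1: CLOSE 1-2: Q_total=4.00, C_total=8.00, V=0.50; Q1=2.00, Q2=2.00; dissipated=0.000
Op 2: CLOSE 1-3: Q_total=15.00, C_total=5.00, V=3.00; Q1=12.00, Q3=3.00; dissipated=62.500
Op 3: GROUND 2: Q2=0; energy lost=0.500
Op 4: GROUND 2: Q2=0; energy lost=0.000
Total dissipated: 63.000 μJ

Answer: 63.00 μJ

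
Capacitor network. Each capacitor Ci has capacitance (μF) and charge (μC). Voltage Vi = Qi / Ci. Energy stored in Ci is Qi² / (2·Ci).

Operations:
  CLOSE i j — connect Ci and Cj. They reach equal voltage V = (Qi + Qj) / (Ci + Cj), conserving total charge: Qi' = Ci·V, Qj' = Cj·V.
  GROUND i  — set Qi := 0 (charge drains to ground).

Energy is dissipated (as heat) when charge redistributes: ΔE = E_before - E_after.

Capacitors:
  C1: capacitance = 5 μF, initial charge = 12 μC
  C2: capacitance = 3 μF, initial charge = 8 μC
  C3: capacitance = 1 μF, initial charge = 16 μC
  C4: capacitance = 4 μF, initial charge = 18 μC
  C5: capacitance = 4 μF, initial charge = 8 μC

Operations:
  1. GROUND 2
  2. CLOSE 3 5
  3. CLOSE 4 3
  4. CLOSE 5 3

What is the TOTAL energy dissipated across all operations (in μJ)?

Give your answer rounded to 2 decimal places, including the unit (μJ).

Answer: 89.13 μJ

Derivation:
Initial: C1(5μF, Q=12μC, V=2.40V), C2(3μF, Q=8μC, V=2.67V), C3(1μF, Q=16μC, V=16.00V), C4(4μF, Q=18μC, V=4.50V), C5(4μF, Q=8μC, V=2.00V)
Op 1: GROUND 2: Q2=0; energy lost=10.667
Op 2: CLOSE 3-5: Q_total=24.00, C_total=5.00, V=4.80; Q3=4.80, Q5=19.20; dissipated=78.400
Op 3: CLOSE 4-3: Q_total=22.80, C_total=5.00, V=4.56; Q4=18.24, Q3=4.56; dissipated=0.036
Op 4: CLOSE 5-3: Q_total=23.76, C_total=5.00, V=4.75; Q5=19.01, Q3=4.75; dissipated=0.023
Total dissipated: 89.126 μJ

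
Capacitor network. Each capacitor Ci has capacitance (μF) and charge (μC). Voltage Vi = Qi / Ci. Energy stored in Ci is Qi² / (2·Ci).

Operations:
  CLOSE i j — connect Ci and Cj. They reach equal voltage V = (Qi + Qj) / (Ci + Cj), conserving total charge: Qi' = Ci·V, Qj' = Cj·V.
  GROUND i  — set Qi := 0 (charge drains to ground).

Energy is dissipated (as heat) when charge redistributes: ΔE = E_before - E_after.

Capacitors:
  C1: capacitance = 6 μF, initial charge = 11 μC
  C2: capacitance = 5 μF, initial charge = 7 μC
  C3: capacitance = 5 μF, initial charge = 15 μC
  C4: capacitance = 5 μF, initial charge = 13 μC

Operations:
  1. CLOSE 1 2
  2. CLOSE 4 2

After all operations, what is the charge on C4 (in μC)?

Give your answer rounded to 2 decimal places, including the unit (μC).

Initial: C1(6μF, Q=11μC, V=1.83V), C2(5μF, Q=7μC, V=1.40V), C3(5μF, Q=15μC, V=3.00V), C4(5μF, Q=13μC, V=2.60V)
Op 1: CLOSE 1-2: Q_total=18.00, C_total=11.00, V=1.64; Q1=9.82, Q2=8.18; dissipated=0.256
Op 2: CLOSE 4-2: Q_total=21.18, C_total=10.00, V=2.12; Q4=10.59, Q2=10.59; dissipated=1.161
Final charges: Q1=9.82, Q2=10.59, Q3=15.00, Q4=10.59

Answer: 10.59 μC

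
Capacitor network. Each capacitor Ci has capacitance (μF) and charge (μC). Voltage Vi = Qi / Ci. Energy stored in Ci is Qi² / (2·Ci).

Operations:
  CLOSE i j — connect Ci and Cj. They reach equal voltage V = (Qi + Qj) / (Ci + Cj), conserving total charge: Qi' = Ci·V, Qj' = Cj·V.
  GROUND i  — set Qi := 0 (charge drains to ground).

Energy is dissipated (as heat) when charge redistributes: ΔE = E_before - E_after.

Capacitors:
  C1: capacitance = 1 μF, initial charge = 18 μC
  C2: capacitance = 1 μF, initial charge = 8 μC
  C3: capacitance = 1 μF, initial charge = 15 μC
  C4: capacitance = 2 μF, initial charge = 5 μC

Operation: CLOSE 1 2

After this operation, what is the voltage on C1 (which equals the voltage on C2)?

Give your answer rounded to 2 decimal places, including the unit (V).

Initial: C1(1μF, Q=18μC, V=18.00V), C2(1μF, Q=8μC, V=8.00V), C3(1μF, Q=15μC, V=15.00V), C4(2μF, Q=5μC, V=2.50V)
Op 1: CLOSE 1-2: Q_total=26.00, C_total=2.00, V=13.00; Q1=13.00, Q2=13.00; dissipated=25.000

Answer: 13.00 V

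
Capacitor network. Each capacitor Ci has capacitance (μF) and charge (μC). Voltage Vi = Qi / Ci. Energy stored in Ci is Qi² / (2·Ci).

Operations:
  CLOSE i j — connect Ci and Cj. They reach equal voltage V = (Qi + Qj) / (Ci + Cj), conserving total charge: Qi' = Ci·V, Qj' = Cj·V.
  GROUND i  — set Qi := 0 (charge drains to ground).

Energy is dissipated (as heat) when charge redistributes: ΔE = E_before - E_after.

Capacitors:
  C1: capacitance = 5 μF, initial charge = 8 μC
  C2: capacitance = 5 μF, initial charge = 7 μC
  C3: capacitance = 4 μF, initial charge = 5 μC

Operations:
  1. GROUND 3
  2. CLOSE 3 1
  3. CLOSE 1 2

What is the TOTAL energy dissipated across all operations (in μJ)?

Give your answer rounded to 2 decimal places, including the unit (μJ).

Answer: 6.30 μJ

Derivation:
Initial: C1(5μF, Q=8μC, V=1.60V), C2(5μF, Q=7μC, V=1.40V), C3(4μF, Q=5μC, V=1.25V)
Op 1: GROUND 3: Q3=0; energy lost=3.125
Op 2: CLOSE 3-1: Q_total=8.00, C_total=9.00, V=0.89; Q3=3.56, Q1=4.44; dissipated=2.844
Op 3: CLOSE 1-2: Q_total=11.44, C_total=10.00, V=1.14; Q1=5.72, Q2=5.72; dissipated=0.327
Total dissipated: 6.296 μJ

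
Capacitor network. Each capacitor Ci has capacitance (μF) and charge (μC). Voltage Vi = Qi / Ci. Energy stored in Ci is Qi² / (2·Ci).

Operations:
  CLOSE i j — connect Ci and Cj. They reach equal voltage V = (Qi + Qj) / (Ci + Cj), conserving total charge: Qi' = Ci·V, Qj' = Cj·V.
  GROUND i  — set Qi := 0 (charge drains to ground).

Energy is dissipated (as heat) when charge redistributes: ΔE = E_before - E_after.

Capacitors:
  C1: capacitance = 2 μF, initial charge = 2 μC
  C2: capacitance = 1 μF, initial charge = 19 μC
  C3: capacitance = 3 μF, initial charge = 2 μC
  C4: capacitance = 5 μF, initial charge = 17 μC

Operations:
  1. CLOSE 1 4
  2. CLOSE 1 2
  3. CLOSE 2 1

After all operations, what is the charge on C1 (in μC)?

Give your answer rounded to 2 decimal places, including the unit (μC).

Initial: C1(2μF, Q=2μC, V=1.00V), C2(1μF, Q=19μC, V=19.00V), C3(3μF, Q=2μC, V=0.67V), C4(5μF, Q=17μC, V=3.40V)
Op 1: CLOSE 1-4: Q_total=19.00, C_total=7.00, V=2.71; Q1=5.43, Q4=13.57; dissipated=4.114
Op 2: CLOSE 1-2: Q_total=24.43, C_total=3.00, V=8.14; Q1=16.29, Q2=8.14; dissipated=88.408
Op 3: CLOSE 2-1: Q_total=24.43, C_total=3.00, V=8.14; Q2=8.14, Q1=16.29; dissipated=0.000
Final charges: Q1=16.29, Q2=8.14, Q3=2.00, Q4=13.57

Answer: 16.29 μC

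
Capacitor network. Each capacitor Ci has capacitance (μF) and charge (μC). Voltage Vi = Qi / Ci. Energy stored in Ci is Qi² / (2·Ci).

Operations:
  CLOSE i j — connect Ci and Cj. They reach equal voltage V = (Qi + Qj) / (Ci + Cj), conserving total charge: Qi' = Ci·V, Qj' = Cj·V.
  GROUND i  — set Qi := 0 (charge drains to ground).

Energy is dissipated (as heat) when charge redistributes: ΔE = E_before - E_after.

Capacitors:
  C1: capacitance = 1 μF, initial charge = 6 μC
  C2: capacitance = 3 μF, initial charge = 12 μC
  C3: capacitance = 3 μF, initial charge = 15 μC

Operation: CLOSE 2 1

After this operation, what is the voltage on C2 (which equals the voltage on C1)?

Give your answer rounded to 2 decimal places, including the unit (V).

Initial: C1(1μF, Q=6μC, V=6.00V), C2(3μF, Q=12μC, V=4.00V), C3(3μF, Q=15μC, V=5.00V)
Op 1: CLOSE 2-1: Q_total=18.00, C_total=4.00, V=4.50; Q2=13.50, Q1=4.50; dissipated=1.500

Answer: 4.50 V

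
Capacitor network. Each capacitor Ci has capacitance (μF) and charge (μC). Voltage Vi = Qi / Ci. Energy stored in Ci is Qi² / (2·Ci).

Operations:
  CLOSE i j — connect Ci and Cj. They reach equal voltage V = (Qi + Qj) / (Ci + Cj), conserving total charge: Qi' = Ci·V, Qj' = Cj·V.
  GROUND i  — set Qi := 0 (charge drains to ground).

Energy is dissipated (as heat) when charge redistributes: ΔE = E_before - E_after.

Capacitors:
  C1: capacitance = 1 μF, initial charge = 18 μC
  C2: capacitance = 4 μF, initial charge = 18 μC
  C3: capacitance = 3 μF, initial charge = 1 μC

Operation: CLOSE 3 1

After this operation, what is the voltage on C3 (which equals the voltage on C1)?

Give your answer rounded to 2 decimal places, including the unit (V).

Initial: C1(1μF, Q=18μC, V=18.00V), C2(4μF, Q=18μC, V=4.50V), C3(3μF, Q=1μC, V=0.33V)
Op 1: CLOSE 3-1: Q_total=19.00, C_total=4.00, V=4.75; Q3=14.25, Q1=4.75; dissipated=117.042

Answer: 4.75 V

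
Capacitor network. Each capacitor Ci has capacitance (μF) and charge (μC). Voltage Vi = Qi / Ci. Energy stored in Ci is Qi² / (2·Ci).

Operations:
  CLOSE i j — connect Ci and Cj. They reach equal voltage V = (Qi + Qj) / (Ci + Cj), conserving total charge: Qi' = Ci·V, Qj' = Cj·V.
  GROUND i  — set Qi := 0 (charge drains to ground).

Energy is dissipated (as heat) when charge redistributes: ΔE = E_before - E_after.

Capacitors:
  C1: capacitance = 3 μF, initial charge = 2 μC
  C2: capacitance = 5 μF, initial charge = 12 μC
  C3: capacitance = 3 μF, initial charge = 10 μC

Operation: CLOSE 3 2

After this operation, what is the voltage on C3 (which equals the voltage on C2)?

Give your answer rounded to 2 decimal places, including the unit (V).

Initial: C1(3μF, Q=2μC, V=0.67V), C2(5μF, Q=12μC, V=2.40V), C3(3μF, Q=10μC, V=3.33V)
Op 1: CLOSE 3-2: Q_total=22.00, C_total=8.00, V=2.75; Q3=8.25, Q2=13.75; dissipated=0.817

Answer: 2.75 V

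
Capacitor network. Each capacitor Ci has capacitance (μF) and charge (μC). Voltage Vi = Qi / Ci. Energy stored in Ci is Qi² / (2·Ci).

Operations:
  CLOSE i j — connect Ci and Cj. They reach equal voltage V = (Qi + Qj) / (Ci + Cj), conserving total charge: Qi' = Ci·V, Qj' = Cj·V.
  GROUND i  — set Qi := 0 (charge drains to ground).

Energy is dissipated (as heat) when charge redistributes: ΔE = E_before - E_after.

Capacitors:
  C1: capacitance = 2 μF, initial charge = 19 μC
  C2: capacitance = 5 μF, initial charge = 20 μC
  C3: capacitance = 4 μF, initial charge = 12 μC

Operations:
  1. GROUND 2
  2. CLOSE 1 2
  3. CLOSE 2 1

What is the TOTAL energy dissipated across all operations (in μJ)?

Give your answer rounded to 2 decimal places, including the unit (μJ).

Answer: 104.46 μJ

Derivation:
Initial: C1(2μF, Q=19μC, V=9.50V), C2(5μF, Q=20μC, V=4.00V), C3(4μF, Q=12μC, V=3.00V)
Op 1: GROUND 2: Q2=0; energy lost=40.000
Op 2: CLOSE 1-2: Q_total=19.00, C_total=7.00, V=2.71; Q1=5.43, Q2=13.57; dissipated=64.464
Op 3: CLOSE 2-1: Q_total=19.00, C_total=7.00, V=2.71; Q2=13.57, Q1=5.43; dissipated=0.000
Total dissipated: 104.464 μJ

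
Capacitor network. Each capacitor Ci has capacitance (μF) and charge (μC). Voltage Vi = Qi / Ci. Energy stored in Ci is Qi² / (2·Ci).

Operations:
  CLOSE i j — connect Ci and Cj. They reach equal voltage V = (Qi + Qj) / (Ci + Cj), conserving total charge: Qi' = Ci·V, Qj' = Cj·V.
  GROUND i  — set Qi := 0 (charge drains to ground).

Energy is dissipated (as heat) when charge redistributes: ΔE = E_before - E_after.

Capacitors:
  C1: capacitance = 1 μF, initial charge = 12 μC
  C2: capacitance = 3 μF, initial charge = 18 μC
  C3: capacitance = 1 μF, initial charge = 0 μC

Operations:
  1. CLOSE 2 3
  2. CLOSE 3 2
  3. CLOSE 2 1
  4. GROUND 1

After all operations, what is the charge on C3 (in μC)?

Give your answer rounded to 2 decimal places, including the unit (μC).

Answer: 4.50 μC

Derivation:
Initial: C1(1μF, Q=12μC, V=12.00V), C2(3μF, Q=18μC, V=6.00V), C3(1μF, Q=0μC, V=0.00V)
Op 1: CLOSE 2-3: Q_total=18.00, C_total=4.00, V=4.50; Q2=13.50, Q3=4.50; dissipated=13.500
Op 2: CLOSE 3-2: Q_total=18.00, C_total=4.00, V=4.50; Q3=4.50, Q2=13.50; dissipated=0.000
Op 3: CLOSE 2-1: Q_total=25.50, C_total=4.00, V=6.38; Q2=19.12, Q1=6.38; dissipated=21.094
Op 4: GROUND 1: Q1=0; energy lost=20.320
Final charges: Q1=0.00, Q2=19.12, Q3=4.50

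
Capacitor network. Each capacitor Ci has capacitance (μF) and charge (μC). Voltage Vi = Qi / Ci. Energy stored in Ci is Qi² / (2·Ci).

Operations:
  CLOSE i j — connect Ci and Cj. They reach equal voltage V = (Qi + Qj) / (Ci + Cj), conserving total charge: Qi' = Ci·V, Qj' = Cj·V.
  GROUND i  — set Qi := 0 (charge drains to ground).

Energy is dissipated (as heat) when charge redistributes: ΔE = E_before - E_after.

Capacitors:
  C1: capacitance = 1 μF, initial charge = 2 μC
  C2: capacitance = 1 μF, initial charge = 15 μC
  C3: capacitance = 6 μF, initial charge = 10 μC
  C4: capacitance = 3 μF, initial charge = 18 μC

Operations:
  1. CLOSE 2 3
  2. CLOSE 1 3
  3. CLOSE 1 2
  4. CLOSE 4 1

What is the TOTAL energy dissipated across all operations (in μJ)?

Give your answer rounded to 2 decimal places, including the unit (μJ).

Initial: C1(1μF, Q=2μC, V=2.00V), C2(1μF, Q=15μC, V=15.00V), C3(6μF, Q=10μC, V=1.67V), C4(3μF, Q=18μC, V=6.00V)
Op 1: CLOSE 2-3: Q_total=25.00, C_total=7.00, V=3.57; Q2=3.57, Q3=21.43; dissipated=76.190
Op 2: CLOSE 1-3: Q_total=23.43, C_total=7.00, V=3.35; Q1=3.35, Q3=20.08; dissipated=1.058
Op 3: CLOSE 1-2: Q_total=6.92, C_total=2.00, V=3.46; Q1=3.46, Q2=3.46; dissipated=0.013
Op 4: CLOSE 4-1: Q_total=21.46, C_total=4.00, V=5.36; Q4=16.09, Q1=5.36; dissipated=2.421
Total dissipated: 79.682 μJ

Answer: 79.68 μJ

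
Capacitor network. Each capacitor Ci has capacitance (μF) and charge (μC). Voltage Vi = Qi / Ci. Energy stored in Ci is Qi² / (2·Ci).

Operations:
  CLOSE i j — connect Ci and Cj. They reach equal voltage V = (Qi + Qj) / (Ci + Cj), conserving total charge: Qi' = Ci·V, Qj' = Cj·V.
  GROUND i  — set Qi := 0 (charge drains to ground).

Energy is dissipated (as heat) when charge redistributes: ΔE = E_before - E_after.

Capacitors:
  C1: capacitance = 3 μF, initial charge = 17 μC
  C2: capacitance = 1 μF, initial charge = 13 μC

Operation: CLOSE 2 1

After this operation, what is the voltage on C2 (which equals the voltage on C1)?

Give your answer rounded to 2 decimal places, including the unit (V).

Answer: 7.50 V

Derivation:
Initial: C1(3μF, Q=17μC, V=5.67V), C2(1μF, Q=13μC, V=13.00V)
Op 1: CLOSE 2-1: Q_total=30.00, C_total=4.00, V=7.50; Q2=7.50, Q1=22.50; dissipated=20.167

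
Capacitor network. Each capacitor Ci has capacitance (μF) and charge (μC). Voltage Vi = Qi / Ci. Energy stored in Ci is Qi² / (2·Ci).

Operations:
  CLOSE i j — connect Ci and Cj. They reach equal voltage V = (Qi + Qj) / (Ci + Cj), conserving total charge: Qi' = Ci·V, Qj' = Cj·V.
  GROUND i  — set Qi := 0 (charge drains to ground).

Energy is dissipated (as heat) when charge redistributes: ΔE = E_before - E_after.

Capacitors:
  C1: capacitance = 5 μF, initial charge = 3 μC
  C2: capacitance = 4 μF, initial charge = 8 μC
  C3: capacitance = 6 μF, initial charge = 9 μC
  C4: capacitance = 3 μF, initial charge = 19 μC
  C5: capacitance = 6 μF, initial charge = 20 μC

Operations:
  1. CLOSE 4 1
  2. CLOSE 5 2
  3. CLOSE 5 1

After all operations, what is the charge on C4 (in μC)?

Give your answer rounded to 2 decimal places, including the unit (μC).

Initial: C1(5μF, Q=3μC, V=0.60V), C2(4μF, Q=8μC, V=2.00V), C3(6μF, Q=9μC, V=1.50V), C4(3μF, Q=19μC, V=6.33V), C5(6μF, Q=20μC, V=3.33V)
Op 1: CLOSE 4-1: Q_total=22.00, C_total=8.00, V=2.75; Q4=8.25, Q1=13.75; dissipated=30.817
Op 2: CLOSE 5-2: Q_total=28.00, C_total=10.00, V=2.80; Q5=16.80, Q2=11.20; dissipated=2.133
Op 3: CLOSE 5-1: Q_total=30.55, C_total=11.00, V=2.78; Q5=16.66, Q1=13.89; dissipated=0.003
Final charges: Q1=13.89, Q2=11.20, Q3=9.00, Q4=8.25, Q5=16.66

Answer: 8.25 μC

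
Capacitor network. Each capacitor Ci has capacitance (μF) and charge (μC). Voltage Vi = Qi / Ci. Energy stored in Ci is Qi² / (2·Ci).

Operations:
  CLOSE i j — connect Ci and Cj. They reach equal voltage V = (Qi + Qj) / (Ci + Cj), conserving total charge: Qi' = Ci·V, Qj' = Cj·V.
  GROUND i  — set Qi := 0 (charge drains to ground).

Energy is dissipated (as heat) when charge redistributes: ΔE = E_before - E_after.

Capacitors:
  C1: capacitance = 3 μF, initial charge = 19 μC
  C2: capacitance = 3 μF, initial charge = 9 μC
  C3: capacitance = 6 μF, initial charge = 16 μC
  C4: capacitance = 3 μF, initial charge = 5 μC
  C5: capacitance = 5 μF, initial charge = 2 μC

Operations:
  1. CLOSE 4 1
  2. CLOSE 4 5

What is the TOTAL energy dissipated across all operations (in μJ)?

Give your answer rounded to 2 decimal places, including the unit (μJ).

Initial: C1(3μF, Q=19μC, V=6.33V), C2(3μF, Q=9μC, V=3.00V), C3(6μF, Q=16μC, V=2.67V), C4(3μF, Q=5μC, V=1.67V), C5(5μF, Q=2μC, V=0.40V)
Op 1: CLOSE 4-1: Q_total=24.00, C_total=6.00, V=4.00; Q4=12.00, Q1=12.00; dissipated=16.333
Op 2: CLOSE 4-5: Q_total=14.00, C_total=8.00, V=1.75; Q4=5.25, Q5=8.75; dissipated=12.150
Total dissipated: 28.483 μJ

Answer: 28.48 μJ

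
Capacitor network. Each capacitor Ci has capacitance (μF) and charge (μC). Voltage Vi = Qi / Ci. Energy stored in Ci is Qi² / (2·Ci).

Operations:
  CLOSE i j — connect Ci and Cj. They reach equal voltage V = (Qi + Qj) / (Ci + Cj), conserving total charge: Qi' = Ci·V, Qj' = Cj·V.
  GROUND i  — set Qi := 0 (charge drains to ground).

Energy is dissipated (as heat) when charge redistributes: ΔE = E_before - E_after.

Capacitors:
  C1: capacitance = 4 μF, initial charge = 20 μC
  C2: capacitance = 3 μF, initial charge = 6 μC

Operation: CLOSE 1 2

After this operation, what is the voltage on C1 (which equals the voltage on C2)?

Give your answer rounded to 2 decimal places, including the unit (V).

Answer: 3.71 V

Derivation:
Initial: C1(4μF, Q=20μC, V=5.00V), C2(3μF, Q=6μC, V=2.00V)
Op 1: CLOSE 1-2: Q_total=26.00, C_total=7.00, V=3.71; Q1=14.86, Q2=11.14; dissipated=7.714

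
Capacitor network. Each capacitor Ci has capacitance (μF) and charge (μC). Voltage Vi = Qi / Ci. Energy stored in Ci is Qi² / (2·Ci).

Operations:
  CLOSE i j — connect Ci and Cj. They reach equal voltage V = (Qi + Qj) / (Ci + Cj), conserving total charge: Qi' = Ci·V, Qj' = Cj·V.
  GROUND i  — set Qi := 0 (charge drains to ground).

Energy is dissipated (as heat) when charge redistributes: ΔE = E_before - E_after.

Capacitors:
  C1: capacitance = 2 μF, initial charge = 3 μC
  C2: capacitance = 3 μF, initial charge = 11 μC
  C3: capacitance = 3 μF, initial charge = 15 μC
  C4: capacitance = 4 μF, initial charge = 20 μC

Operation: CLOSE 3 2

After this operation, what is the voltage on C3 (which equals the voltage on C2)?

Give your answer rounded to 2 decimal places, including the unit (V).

Initial: C1(2μF, Q=3μC, V=1.50V), C2(3μF, Q=11μC, V=3.67V), C3(3μF, Q=15μC, V=5.00V), C4(4μF, Q=20μC, V=5.00V)
Op 1: CLOSE 3-2: Q_total=26.00, C_total=6.00, V=4.33; Q3=13.00, Q2=13.00; dissipated=1.333

Answer: 4.33 V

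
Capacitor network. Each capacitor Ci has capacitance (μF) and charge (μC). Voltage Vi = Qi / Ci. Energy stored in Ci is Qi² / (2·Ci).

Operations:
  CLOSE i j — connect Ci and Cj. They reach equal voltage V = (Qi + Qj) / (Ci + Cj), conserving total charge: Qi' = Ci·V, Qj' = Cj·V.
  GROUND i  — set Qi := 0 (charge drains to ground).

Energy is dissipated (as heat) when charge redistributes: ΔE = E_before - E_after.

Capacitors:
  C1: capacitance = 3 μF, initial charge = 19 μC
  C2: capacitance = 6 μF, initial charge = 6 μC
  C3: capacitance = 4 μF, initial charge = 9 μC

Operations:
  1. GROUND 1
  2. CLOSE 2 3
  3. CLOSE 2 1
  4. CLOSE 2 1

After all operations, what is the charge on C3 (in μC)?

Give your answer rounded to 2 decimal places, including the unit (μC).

Initial: C1(3μF, Q=19μC, V=6.33V), C2(6μF, Q=6μC, V=1.00V), C3(4μF, Q=9μC, V=2.25V)
Op 1: GROUND 1: Q1=0; energy lost=60.167
Op 2: CLOSE 2-3: Q_total=15.00, C_total=10.00, V=1.50; Q2=9.00, Q3=6.00; dissipated=1.875
Op 3: CLOSE 2-1: Q_total=9.00, C_total=9.00, V=1.00; Q2=6.00, Q1=3.00; dissipated=2.250
Op 4: CLOSE 2-1: Q_total=9.00, C_total=9.00, V=1.00; Q2=6.00, Q1=3.00; dissipated=0.000
Final charges: Q1=3.00, Q2=6.00, Q3=6.00

Answer: 6.00 μC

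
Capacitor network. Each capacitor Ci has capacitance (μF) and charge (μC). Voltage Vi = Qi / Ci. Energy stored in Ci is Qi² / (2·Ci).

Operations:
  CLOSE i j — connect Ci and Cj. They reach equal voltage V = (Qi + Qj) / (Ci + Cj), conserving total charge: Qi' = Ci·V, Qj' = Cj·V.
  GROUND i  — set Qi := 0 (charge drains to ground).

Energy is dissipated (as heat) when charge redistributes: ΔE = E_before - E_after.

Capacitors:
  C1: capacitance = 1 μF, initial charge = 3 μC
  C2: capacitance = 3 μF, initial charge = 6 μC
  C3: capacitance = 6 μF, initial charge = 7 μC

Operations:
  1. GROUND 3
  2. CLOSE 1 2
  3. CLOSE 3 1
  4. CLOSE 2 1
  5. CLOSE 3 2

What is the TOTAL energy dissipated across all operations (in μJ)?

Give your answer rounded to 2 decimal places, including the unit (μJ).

Initial: C1(1μF, Q=3μC, V=3.00V), C2(3μF, Q=6μC, V=2.00V), C3(6μF, Q=7μC, V=1.17V)
Op 1: GROUND 3: Q3=0; energy lost=4.083
Op 2: CLOSE 1-2: Q_total=9.00, C_total=4.00, V=2.25; Q1=2.25, Q2=6.75; dissipated=0.375
Op 3: CLOSE 3-1: Q_total=2.25, C_total=7.00, V=0.32; Q3=1.93, Q1=0.32; dissipated=2.170
Op 4: CLOSE 2-1: Q_total=7.07, C_total=4.00, V=1.77; Q2=5.30, Q1=1.77; dissipated=1.395
Op 5: CLOSE 3-2: Q_total=7.23, C_total=9.00, V=0.80; Q3=4.82, Q2=2.41; dissipated=2.092
Total dissipated: 10.115 μJ

Answer: 10.11 μJ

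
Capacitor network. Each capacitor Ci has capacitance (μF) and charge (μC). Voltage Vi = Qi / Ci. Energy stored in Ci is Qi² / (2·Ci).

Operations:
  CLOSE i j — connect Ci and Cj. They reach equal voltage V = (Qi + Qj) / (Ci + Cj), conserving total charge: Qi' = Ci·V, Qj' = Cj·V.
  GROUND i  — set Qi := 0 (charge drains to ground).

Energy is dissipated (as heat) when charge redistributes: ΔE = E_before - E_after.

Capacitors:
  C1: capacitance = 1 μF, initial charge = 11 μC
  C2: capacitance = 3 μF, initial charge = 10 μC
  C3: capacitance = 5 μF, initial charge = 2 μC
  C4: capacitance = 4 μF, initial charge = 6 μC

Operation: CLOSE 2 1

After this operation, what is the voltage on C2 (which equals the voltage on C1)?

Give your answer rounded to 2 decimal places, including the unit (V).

Initial: C1(1μF, Q=11μC, V=11.00V), C2(3μF, Q=10μC, V=3.33V), C3(5μF, Q=2μC, V=0.40V), C4(4μF, Q=6μC, V=1.50V)
Op 1: CLOSE 2-1: Q_total=21.00, C_total=4.00, V=5.25; Q2=15.75, Q1=5.25; dissipated=22.042

Answer: 5.25 V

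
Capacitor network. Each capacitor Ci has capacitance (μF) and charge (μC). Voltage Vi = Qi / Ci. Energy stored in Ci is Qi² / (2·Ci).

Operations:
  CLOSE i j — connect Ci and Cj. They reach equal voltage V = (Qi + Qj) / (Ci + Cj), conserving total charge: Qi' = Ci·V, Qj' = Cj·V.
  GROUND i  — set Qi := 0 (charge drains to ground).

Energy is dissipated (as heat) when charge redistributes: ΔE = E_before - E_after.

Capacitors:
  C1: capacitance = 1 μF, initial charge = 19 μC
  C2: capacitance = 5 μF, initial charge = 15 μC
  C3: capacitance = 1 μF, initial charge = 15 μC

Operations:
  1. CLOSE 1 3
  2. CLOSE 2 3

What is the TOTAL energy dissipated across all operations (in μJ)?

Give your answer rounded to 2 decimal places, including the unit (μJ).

Answer: 85.67 μJ

Derivation:
Initial: C1(1μF, Q=19μC, V=19.00V), C2(5μF, Q=15μC, V=3.00V), C3(1μF, Q=15μC, V=15.00V)
Op 1: CLOSE 1-3: Q_total=34.00, C_total=2.00, V=17.00; Q1=17.00, Q3=17.00; dissipated=4.000
Op 2: CLOSE 2-3: Q_total=32.00, C_total=6.00, V=5.33; Q2=26.67, Q3=5.33; dissipated=81.667
Total dissipated: 85.667 μJ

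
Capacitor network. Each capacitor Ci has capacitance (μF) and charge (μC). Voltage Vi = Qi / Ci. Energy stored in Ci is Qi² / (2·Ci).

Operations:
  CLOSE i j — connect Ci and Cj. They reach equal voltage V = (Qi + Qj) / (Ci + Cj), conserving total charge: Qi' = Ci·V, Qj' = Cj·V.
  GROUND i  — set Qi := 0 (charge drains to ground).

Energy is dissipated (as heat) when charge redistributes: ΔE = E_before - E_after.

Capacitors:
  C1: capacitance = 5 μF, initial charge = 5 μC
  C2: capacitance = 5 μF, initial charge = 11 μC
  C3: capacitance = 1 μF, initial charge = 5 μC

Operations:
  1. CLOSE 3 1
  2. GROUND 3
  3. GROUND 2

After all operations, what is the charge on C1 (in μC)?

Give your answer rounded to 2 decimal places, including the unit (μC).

Answer: 8.33 μC

Derivation:
Initial: C1(5μF, Q=5μC, V=1.00V), C2(5μF, Q=11μC, V=2.20V), C3(1μF, Q=5μC, V=5.00V)
Op 1: CLOSE 3-1: Q_total=10.00, C_total=6.00, V=1.67; Q3=1.67, Q1=8.33; dissipated=6.667
Op 2: GROUND 3: Q3=0; energy lost=1.389
Op 3: GROUND 2: Q2=0; energy lost=12.100
Final charges: Q1=8.33, Q2=0.00, Q3=0.00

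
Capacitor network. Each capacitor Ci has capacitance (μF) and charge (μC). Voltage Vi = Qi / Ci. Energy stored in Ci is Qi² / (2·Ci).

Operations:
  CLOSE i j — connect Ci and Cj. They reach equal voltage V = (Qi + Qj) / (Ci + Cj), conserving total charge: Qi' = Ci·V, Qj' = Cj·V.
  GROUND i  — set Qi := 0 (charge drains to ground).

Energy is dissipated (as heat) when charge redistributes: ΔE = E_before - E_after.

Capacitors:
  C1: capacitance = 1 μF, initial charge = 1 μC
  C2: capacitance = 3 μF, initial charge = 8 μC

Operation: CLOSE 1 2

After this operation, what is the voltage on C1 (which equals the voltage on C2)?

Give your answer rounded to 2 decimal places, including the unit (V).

Answer: 2.25 V

Derivation:
Initial: C1(1μF, Q=1μC, V=1.00V), C2(3μF, Q=8μC, V=2.67V)
Op 1: CLOSE 1-2: Q_total=9.00, C_total=4.00, V=2.25; Q1=2.25, Q2=6.75; dissipated=1.042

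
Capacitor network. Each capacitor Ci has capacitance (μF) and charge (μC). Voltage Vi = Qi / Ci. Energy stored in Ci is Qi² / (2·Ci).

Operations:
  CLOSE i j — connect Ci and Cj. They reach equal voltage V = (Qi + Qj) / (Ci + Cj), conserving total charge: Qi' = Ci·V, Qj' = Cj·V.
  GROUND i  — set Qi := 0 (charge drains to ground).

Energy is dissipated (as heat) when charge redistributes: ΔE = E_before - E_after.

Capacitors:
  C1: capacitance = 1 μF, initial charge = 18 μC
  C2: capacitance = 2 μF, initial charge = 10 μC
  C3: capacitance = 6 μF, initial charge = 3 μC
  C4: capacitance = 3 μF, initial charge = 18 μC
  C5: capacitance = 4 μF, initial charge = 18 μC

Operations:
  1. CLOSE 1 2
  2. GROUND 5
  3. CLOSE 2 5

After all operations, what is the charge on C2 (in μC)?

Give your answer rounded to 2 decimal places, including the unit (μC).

Initial: C1(1μF, Q=18μC, V=18.00V), C2(2μF, Q=10μC, V=5.00V), C3(6μF, Q=3μC, V=0.50V), C4(3μF, Q=18μC, V=6.00V), C5(4μF, Q=18μC, V=4.50V)
Op 1: CLOSE 1-2: Q_total=28.00, C_total=3.00, V=9.33; Q1=9.33, Q2=18.67; dissipated=56.333
Op 2: GROUND 5: Q5=0; energy lost=40.500
Op 3: CLOSE 2-5: Q_total=18.67, C_total=6.00, V=3.11; Q2=6.22, Q5=12.44; dissipated=58.074
Final charges: Q1=9.33, Q2=6.22, Q3=3.00, Q4=18.00, Q5=12.44

Answer: 6.22 μC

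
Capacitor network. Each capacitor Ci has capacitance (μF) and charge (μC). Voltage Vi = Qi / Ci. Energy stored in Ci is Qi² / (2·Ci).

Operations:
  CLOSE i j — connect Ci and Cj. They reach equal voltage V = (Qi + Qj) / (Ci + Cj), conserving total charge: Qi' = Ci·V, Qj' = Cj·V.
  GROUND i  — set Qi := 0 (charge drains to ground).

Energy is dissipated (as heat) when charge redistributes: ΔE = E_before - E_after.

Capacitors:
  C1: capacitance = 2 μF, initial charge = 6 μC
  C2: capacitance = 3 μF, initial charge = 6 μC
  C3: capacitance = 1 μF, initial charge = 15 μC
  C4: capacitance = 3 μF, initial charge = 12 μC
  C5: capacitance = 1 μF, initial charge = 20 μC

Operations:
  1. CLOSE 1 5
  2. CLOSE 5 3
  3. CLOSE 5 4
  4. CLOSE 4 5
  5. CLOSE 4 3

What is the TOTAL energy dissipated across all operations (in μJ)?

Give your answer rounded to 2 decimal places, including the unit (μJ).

Answer: 142.31 μJ

Derivation:
Initial: C1(2μF, Q=6μC, V=3.00V), C2(3μF, Q=6μC, V=2.00V), C3(1μF, Q=15μC, V=15.00V), C4(3μF, Q=12μC, V=4.00V), C5(1μF, Q=20μC, V=20.00V)
Op 1: CLOSE 1-5: Q_total=26.00, C_total=3.00, V=8.67; Q1=17.33, Q5=8.67; dissipated=96.333
Op 2: CLOSE 5-3: Q_total=23.67, C_total=2.00, V=11.83; Q5=11.83, Q3=11.83; dissipated=10.028
Op 3: CLOSE 5-4: Q_total=23.83, C_total=4.00, V=5.96; Q5=5.96, Q4=17.88; dissipated=23.010
Op 4: CLOSE 4-5: Q_total=23.83, C_total=4.00, V=5.96; Q4=17.88, Q5=5.96; dissipated=0.000
Op 5: CLOSE 4-3: Q_total=29.71, C_total=4.00, V=7.43; Q4=22.28, Q3=7.43; dissipated=12.943
Total dissipated: 142.315 μJ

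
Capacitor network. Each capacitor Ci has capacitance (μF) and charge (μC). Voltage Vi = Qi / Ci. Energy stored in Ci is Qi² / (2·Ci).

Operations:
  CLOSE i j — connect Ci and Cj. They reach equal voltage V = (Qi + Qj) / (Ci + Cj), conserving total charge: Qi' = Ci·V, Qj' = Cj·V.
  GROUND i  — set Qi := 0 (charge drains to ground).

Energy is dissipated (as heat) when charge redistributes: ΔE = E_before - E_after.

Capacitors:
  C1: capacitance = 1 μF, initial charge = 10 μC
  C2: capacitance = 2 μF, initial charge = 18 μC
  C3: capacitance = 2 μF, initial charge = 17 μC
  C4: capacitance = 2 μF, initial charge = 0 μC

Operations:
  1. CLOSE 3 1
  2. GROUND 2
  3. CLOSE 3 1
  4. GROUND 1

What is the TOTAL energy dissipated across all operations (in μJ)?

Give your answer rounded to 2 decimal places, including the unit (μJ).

Initial: C1(1μF, Q=10μC, V=10.00V), C2(2μF, Q=18μC, V=9.00V), C3(2μF, Q=17μC, V=8.50V), C4(2μF, Q=0μC, V=0.00V)
Op 1: CLOSE 3-1: Q_total=27.00, C_total=3.00, V=9.00; Q3=18.00, Q1=9.00; dissipated=0.750
Op 2: GROUND 2: Q2=0; energy lost=81.000
Op 3: CLOSE 3-1: Q_total=27.00, C_total=3.00, V=9.00; Q3=18.00, Q1=9.00; dissipated=0.000
Op 4: GROUND 1: Q1=0; energy lost=40.500
Total dissipated: 122.250 μJ

Answer: 122.25 μJ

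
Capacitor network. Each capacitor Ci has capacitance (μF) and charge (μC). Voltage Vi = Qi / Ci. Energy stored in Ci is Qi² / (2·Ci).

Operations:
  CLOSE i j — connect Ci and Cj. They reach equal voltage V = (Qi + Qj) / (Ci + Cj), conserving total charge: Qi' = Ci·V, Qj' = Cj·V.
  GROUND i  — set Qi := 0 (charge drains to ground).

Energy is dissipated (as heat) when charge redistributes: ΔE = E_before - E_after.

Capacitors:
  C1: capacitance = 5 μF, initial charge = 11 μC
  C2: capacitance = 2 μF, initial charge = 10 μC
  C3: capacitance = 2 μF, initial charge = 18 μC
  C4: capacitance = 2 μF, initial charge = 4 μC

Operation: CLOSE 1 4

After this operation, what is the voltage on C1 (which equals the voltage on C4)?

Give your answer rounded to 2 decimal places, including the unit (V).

Initial: C1(5μF, Q=11μC, V=2.20V), C2(2μF, Q=10μC, V=5.00V), C3(2μF, Q=18μC, V=9.00V), C4(2μF, Q=4μC, V=2.00V)
Op 1: CLOSE 1-4: Q_total=15.00, C_total=7.00, V=2.14; Q1=10.71, Q4=4.29; dissipated=0.029

Answer: 2.14 V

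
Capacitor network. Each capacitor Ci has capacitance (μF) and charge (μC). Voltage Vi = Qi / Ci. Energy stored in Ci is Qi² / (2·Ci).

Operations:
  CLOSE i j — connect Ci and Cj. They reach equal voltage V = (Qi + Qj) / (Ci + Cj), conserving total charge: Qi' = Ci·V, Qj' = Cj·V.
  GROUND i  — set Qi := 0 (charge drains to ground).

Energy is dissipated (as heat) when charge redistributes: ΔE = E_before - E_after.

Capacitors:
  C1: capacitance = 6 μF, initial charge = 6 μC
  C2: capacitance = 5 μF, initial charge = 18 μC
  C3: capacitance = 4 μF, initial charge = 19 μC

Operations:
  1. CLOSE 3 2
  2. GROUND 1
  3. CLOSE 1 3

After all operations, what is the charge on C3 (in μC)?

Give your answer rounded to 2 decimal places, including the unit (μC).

Answer: 6.58 μC

Derivation:
Initial: C1(6μF, Q=6μC, V=1.00V), C2(5μF, Q=18μC, V=3.60V), C3(4μF, Q=19μC, V=4.75V)
Op 1: CLOSE 3-2: Q_total=37.00, C_total=9.00, V=4.11; Q3=16.44, Q2=20.56; dissipated=1.469
Op 2: GROUND 1: Q1=0; energy lost=3.000
Op 3: CLOSE 1-3: Q_total=16.44, C_total=10.00, V=1.64; Q1=9.87, Q3=6.58; dissipated=20.281
Final charges: Q1=9.87, Q2=20.56, Q3=6.58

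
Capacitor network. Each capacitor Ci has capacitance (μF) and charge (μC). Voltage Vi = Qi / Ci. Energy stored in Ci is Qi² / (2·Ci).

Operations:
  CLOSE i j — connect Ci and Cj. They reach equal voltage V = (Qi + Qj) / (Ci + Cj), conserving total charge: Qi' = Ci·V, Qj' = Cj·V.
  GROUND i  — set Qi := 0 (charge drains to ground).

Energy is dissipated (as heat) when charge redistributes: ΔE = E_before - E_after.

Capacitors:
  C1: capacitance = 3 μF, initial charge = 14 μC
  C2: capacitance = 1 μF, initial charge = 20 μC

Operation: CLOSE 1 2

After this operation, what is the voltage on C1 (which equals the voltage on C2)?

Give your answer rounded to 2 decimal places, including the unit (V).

Answer: 8.50 V

Derivation:
Initial: C1(3μF, Q=14μC, V=4.67V), C2(1μF, Q=20μC, V=20.00V)
Op 1: CLOSE 1-2: Q_total=34.00, C_total=4.00, V=8.50; Q1=25.50, Q2=8.50; dissipated=88.167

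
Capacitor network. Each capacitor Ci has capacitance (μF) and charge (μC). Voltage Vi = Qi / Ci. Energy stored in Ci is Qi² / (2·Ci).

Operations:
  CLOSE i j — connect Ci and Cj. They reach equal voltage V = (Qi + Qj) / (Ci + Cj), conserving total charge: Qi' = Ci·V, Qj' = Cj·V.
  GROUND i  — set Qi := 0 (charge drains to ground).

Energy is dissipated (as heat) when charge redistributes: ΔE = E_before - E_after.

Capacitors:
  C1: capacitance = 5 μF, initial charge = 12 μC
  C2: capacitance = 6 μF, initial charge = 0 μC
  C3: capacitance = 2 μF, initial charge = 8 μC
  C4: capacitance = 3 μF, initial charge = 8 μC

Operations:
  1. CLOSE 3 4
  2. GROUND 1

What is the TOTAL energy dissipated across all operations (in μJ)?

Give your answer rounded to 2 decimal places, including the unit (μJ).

Initial: C1(5μF, Q=12μC, V=2.40V), C2(6μF, Q=0μC, V=0.00V), C3(2μF, Q=8μC, V=4.00V), C4(3μF, Q=8μC, V=2.67V)
Op 1: CLOSE 3-4: Q_total=16.00, C_total=5.00, V=3.20; Q3=6.40, Q4=9.60; dissipated=1.067
Op 2: GROUND 1: Q1=0; energy lost=14.400
Total dissipated: 15.467 μJ

Answer: 15.47 μJ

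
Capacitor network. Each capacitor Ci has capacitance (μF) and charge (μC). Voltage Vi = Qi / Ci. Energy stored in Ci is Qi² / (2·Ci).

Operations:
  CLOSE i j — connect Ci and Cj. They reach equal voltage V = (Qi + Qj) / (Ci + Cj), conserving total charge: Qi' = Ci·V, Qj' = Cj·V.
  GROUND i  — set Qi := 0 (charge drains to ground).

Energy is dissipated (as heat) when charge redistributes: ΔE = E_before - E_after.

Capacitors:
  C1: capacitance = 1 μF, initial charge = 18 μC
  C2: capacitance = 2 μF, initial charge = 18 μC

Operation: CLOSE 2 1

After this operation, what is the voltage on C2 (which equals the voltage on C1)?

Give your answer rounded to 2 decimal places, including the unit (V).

Initial: C1(1μF, Q=18μC, V=18.00V), C2(2μF, Q=18μC, V=9.00V)
Op 1: CLOSE 2-1: Q_total=36.00, C_total=3.00, V=12.00; Q2=24.00, Q1=12.00; dissipated=27.000

Answer: 12.00 V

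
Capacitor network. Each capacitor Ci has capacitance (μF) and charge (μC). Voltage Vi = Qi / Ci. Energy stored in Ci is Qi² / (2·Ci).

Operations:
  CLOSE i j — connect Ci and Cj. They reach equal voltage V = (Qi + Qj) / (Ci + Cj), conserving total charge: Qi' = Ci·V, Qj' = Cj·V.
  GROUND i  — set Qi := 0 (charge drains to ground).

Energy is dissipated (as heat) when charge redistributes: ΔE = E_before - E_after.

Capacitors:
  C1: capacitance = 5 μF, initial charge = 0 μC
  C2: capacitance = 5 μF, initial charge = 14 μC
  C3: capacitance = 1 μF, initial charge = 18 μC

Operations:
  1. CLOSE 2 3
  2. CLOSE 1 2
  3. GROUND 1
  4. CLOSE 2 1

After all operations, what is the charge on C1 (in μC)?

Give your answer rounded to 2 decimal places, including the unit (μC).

Answer: 6.67 μC

Derivation:
Initial: C1(5μF, Q=0μC, V=0.00V), C2(5μF, Q=14μC, V=2.80V), C3(1μF, Q=18μC, V=18.00V)
Op 1: CLOSE 2-3: Q_total=32.00, C_total=6.00, V=5.33; Q2=26.67, Q3=5.33; dissipated=96.267
Op 2: CLOSE 1-2: Q_total=26.67, C_total=10.00, V=2.67; Q1=13.33, Q2=13.33; dissipated=35.556
Op 3: GROUND 1: Q1=0; energy lost=17.778
Op 4: CLOSE 2-1: Q_total=13.33, C_total=10.00, V=1.33; Q2=6.67, Q1=6.67; dissipated=8.889
Final charges: Q1=6.67, Q2=6.67, Q3=5.33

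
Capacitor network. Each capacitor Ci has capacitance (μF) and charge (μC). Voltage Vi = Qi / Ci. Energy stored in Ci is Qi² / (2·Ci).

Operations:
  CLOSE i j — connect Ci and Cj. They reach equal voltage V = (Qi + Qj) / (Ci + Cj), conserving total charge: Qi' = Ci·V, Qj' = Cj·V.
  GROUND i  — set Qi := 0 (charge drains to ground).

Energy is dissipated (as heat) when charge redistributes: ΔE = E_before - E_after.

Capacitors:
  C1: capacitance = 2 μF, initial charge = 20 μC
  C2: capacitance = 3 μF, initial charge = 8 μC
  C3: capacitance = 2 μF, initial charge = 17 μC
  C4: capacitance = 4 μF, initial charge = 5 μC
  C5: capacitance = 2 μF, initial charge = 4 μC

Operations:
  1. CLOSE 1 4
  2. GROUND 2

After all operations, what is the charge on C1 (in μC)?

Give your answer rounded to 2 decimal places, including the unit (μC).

Initial: C1(2μF, Q=20μC, V=10.00V), C2(3μF, Q=8μC, V=2.67V), C3(2μF, Q=17μC, V=8.50V), C4(4μF, Q=5μC, V=1.25V), C5(2μF, Q=4μC, V=2.00V)
Op 1: CLOSE 1-4: Q_total=25.00, C_total=6.00, V=4.17; Q1=8.33, Q4=16.67; dissipated=51.042
Op 2: GROUND 2: Q2=0; energy lost=10.667
Final charges: Q1=8.33, Q2=0.00, Q3=17.00, Q4=16.67, Q5=4.00

Answer: 8.33 μC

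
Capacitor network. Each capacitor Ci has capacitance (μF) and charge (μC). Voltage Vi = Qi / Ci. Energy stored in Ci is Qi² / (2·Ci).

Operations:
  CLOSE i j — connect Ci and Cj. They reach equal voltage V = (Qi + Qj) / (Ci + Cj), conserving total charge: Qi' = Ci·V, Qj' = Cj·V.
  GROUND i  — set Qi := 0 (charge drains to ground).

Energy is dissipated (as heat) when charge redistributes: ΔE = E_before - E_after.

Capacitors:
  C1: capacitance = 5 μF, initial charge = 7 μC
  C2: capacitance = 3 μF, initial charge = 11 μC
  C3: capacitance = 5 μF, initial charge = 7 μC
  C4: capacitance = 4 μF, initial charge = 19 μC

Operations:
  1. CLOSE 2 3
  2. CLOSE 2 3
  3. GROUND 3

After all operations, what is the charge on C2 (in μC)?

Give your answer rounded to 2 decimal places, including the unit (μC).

Initial: C1(5μF, Q=7μC, V=1.40V), C2(3μF, Q=11μC, V=3.67V), C3(5μF, Q=7μC, V=1.40V), C4(4μF, Q=19μC, V=4.75V)
Op 1: CLOSE 2-3: Q_total=18.00, C_total=8.00, V=2.25; Q2=6.75, Q3=11.25; dissipated=4.817
Op 2: CLOSE 2-3: Q_total=18.00, C_total=8.00, V=2.25; Q2=6.75, Q3=11.25; dissipated=0.000
Op 3: GROUND 3: Q3=0; energy lost=12.656
Final charges: Q1=7.00, Q2=6.75, Q3=0.00, Q4=19.00

Answer: 6.75 μC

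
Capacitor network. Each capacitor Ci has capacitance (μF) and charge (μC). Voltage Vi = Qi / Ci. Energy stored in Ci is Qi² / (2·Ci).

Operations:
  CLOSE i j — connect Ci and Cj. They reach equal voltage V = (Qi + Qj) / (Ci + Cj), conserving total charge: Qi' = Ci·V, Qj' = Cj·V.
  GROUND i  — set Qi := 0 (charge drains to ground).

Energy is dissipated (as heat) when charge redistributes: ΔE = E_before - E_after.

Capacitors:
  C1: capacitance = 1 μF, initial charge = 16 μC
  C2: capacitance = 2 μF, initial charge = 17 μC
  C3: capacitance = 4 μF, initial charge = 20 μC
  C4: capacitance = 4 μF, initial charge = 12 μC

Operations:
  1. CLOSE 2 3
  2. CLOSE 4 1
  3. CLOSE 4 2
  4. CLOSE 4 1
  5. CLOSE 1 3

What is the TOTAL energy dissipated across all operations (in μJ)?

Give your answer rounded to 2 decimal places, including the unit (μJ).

Answer: 76.06 μJ

Derivation:
Initial: C1(1μF, Q=16μC, V=16.00V), C2(2μF, Q=17μC, V=8.50V), C3(4μF, Q=20μC, V=5.00V), C4(4μF, Q=12μC, V=3.00V)
Op 1: CLOSE 2-3: Q_total=37.00, C_total=6.00, V=6.17; Q2=12.33, Q3=24.67; dissipated=8.167
Op 2: CLOSE 4-1: Q_total=28.00, C_total=5.00, V=5.60; Q4=22.40, Q1=5.60; dissipated=67.600
Op 3: CLOSE 4-2: Q_total=34.73, C_total=6.00, V=5.79; Q4=23.16, Q2=11.58; dissipated=0.214
Op 4: CLOSE 4-1: Q_total=28.76, C_total=5.00, V=5.75; Q4=23.00, Q1=5.75; dissipated=0.014
Op 5: CLOSE 1-3: Q_total=30.42, C_total=5.00, V=6.08; Q1=6.08, Q3=24.33; dissipated=0.069
Total dissipated: 76.064 μJ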